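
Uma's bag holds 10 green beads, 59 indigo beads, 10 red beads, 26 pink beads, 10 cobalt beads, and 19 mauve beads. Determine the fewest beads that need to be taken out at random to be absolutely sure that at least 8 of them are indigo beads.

In the worst case for collecting indigo beads, every non-indigo bead comes out first.
There are 10 + 10 + 26 + 10 + 19 = 75 non-indigo beads altogether.
After those, each further bead must be indigo, so 75 + 8 = 83 draws guarantee 8 indigo beads.

83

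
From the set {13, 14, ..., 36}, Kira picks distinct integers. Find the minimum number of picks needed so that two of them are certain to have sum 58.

18

A set avoiding the sum 58 can contain at most one of each pair {x, 58−x}, plus the 10 elements whose complement lies outside the range or equal to its own complement.
The integers 13, …, 29 (17 of them) are such a set: any two sum to at least 13+14 = 27 and at most 28+29 = 57 < 58.
Any 18th integer completes one of the 7 pairs, so 18 choices force a sum of 58.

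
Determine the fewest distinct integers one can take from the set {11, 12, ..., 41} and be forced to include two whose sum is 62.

22

Two chosen integers sum to 62 exactly when both halves of some pair {x, 62−x} with 21 ≤ x ≤ 62−x ≤ 41 are chosen — 10 such pairs.
The remaining 11 elements (those with no distinct partner in range) can never complete a 62-sum, so the worst case takes all of them and one from each pair: 11 + 10 = 21.
The 22nd integer has to be the second member of some pair, so 21 + 1 = 22.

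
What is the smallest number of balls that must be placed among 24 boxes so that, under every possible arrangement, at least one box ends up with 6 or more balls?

121

With 120 balls one could put exactly 5 in each of the 24 boxes, and no box would reach 6.
By the pigeonhole principle, one more ball must land in a box that already has 5, giving it 6.
So 24 × 5 + 1 = 121 balls are required.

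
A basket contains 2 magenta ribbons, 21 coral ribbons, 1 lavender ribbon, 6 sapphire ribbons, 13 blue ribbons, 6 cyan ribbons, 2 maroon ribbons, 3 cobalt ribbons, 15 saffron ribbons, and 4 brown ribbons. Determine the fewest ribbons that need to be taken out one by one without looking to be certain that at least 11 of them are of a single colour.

55

By the pigeonhole principle, the 10 colours are the holes; the ribbons drawn are the pigeons.
To avoid 11 of any one colour, the worst case takes at most 10 of each colour, or every ribbon of a colour that has fewer than 10.
That gives 2 + 10 + 1 + 6 + 10 + 6 + 2 + 3 + 10 + 4 = 54 ribbons with no colour reaching 11.
The next ribbon forces some colour to 11, so 54 + 1 = 55.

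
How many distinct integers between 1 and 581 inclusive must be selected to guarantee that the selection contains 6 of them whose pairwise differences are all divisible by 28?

141

Integers whose pairwise differences are multiples of 28 are exactly those sharing a remainder mod 28. The 28 residue classes mod 28 are the pigeonholes.
With 140 integers one could put 5 in each residue class and have no class reach 6.
The 141st integer pushes some class to 6, so 28·5 + 1 = 141.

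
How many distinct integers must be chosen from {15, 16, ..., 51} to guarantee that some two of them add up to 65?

A set avoiding the sum 65 can contain at most one of each pair {x, 65−x}, plus the 1 element whose complement lies outside the range.
The integers 33, …, 51 (19 of them) are such a set: any two sum to at least 33+34 = 67 > 65.
By the pigeonhole principle, any 20th integer completes one of the 18 pairs, so 20 choices force a sum of 65.

20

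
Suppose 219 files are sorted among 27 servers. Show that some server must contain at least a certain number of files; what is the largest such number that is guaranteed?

9

By the pigeonhole principle, the 27 servers are the holes and the 219 files are the pigeons.
If every server held at most 8 files, the total would be at most 27 × 8 = 216, which is less than 219.
So some server holds at least ⌈219/27⌉ = 9 files.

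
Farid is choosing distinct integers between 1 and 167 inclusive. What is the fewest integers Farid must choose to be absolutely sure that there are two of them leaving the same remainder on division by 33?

34

By pigeonhole, the 33 residue classes mod 33 are the pigeonholes.
With 33 integers one could put 1 in each residue class and have no class reach 2.
The 34th integer pushes some class to 2, so 33·1 + 1 = 34.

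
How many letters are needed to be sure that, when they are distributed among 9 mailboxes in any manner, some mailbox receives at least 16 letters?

136

With 135 letters one could put exactly 15 in each of the 9 mailboxes, and no mailbox would reach 16.
By pigeonhole, one more letter must land in a mailbox that already has 15, giving it 16.
So 9 × 15 + 1 = 136 letters are required.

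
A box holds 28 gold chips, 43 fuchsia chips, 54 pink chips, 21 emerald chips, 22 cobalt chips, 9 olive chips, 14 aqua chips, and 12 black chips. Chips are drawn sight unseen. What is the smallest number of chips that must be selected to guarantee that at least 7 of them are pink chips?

156

In the worst case for collecting pink chips, every non-pink chip comes out first.
There are 28 + 43 + 21 + 22 + 9 + 14 + 12 = 149 non-pink chips altogether.
After those, each further chip must be pink, so 149 + 7 = 156 draws guarantee 7 pink chips.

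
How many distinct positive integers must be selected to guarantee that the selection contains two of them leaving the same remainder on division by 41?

42

The 41 residue classes mod 41 are the pigeonholes.
With 41 integers one could put 1 in each residue class and have no class reach 2.
The 42nd integer pushes some class to 2, so 41·1 + 1 = 42.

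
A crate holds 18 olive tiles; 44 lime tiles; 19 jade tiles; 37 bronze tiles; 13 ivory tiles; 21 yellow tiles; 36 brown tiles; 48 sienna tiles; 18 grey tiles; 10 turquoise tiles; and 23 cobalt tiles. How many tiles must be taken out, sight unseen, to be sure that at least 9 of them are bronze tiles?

259

In the worst case for collecting bronze tiles, every non-bronze tile comes out first.
There are 18 + 44 + 19 + 13 + 21 + 36 + 48 + 18 + 10 + 23 = 250 non-bronze tiles altogether.
After those, each further tile must be bronze, so 250 + 9 = 259 draws guarantee 9 bronze tiles.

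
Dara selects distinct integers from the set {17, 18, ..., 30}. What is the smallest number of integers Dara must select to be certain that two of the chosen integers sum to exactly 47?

8

Two chosen integers sum to 47 exactly when both halves of some pair {x, 47−x} with 17 ≤ x ≤ 47−x ≤ 30 are chosen — 7 such pairs.
Every element belongs to one of those pairs, so the worst case picks one from each: 7 integers.
By the pigeonhole principle, the 8th integer has to be the second member of some pair, so 7 + 1 = 8.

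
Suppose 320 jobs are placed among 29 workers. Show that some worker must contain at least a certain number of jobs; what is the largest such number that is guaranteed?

12

The 29 workers are the holes and the 320 jobs are the pigeons.
If every worker held at most 11 jobs, the total would be at most 29 × 11 = 319, which is less than 320.
So some worker holds at least ⌈320/29⌉ = 12 jobs.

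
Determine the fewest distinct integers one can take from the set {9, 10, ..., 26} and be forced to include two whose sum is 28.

14

Group the elements by complementary pair {x, 28−x}: {9,19}, {10,18}, {11,17}, …, giving 5 two-element pairs; the single value 14 (it cannot pair with itself since the integers are distinct); and 7 integers whose partner 28−x falls outside [9,26].
Treating each of those 13 groups as a pigeonhole, one can pick one integer per group — 13 integers — with no two summing to 28.
The 14th integer lands in an occupied pair, forcing a sum of 28.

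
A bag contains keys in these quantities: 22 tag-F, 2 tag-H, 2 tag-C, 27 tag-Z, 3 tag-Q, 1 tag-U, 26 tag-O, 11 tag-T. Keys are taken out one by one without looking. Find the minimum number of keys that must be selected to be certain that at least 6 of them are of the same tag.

An adversary could hand out at most 5 keys per tag (4 tags run out sooner): 5 + 2 + 2 + 5 + 3 + 1 + 5 + 5 = 28 keys and still no tag has 6.
One more key lands in a tag already at 5, so 29 draws are enough and 28 are not.

29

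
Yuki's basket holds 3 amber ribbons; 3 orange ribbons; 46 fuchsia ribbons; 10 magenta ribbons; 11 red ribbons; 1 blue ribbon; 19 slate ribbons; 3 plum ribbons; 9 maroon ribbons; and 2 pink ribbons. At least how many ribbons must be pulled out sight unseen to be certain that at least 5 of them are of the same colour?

33

Pigeonhole: the 10 colours are the holes; the ribbons drawn are the pigeons.
To avoid 5 of any one colour, the worst case takes at most 4 of each colour, or every ribbon of a colour that has fewer than 4.
That gives 3 + 3 + 4 + 4 + 4 + 1 + 4 + 3 + 4 + 2 = 32 ribbons with no colour reaching 5.
The next ribbon forces some colour to 5, so 32 + 1 = 33.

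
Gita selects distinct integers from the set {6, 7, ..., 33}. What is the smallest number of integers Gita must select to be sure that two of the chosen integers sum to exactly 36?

17

A set avoiding the sum 36 can contain at most one of each pair {x, 36−x}, plus the 4 elements whose complement lies outside the range or equal to its own complement.
The integers 18, …, 33 (16 of them) are such a set: any two sum to at least 18+19 = 37 > 36.
By pigeonhole, any 17th integer completes one of the 12 pairs, so 17 choices force a sum of 36.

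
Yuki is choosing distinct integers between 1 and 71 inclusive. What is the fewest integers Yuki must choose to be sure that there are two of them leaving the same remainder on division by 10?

11

Pigeonhole: the 10 residue classes mod 10 are the pigeonholes.
With 10 integers one could put 1 in each residue class and have no class reach 2.
The 11th integer pushes some class to 2, so 10·1 + 1 = 11.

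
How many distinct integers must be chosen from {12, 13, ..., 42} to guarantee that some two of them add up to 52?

18

Two chosen integers sum to 52 exactly when both halves of some pair {x, 52−x} with 12 ≤ x ≤ 52−x ≤ 40 are chosen — 14 such pairs.
The remaining 3 elements (those with no distinct partner in range) can never complete a 52-sum, so the worst case takes all of them and one from each pair: 3 + 14 = 17.
By the pigeonhole principle, the 18th integer has to be the second member of some pair, so 17 + 1 = 18.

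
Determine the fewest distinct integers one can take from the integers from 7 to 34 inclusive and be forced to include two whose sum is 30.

A set avoiding the sum 30 can contain at most one of each pair {x, 30−x}, plus the 12 elements whose complement lies outside the range or equal to its own complement.
The integers 15, …, 34 (20 of them) are such a set: any two sum to at least 15+16 = 31 > 30.
By pigeonhole, any 21st integer completes one of the 8 pairs, so 21 choices force a sum of 30.

21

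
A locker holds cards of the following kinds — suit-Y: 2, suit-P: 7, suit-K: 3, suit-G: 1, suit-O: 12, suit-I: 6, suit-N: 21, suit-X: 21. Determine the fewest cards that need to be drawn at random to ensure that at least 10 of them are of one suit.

47

Put each drawn card into a box by suit. The largest draw with every box below 10 takes min(count, 9) from each suit; suits with fewer than 9 contribute all they have.
Σ min(cᵢ, 9) = 2 + 7 + 3 + 1 + 9 + 6 + 9 + 9 = 46.
Draw number 46 + 1 = 47 must push one box to 10.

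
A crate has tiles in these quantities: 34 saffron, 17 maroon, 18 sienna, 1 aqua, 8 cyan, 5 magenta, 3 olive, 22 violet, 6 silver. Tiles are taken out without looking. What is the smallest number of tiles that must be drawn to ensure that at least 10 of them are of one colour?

By the pigeonhole principle, put each drawn tile into a box by colour. The largest draw with every box below 10 takes min(count, 9) from each colour; colours with fewer than 9 contribute all they have.
Σ min(cᵢ, 9) = 9 + 9 + 9 + 1 + 8 + 5 + 3 + 9 + 6 = 59.
Draw number 59 + 1 = 60 must push one box to 10.

60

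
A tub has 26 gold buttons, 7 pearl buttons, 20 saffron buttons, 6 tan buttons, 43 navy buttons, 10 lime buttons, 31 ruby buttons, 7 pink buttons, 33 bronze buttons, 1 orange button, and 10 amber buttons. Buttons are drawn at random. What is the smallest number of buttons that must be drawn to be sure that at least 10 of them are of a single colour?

An adversary could hand out at most 9 buttons per colour (4 colours run out sooner): 9 + 7 + 9 + 6 + 9 + 9 + 9 + 7 + 9 + 1 + 9 = 84 buttons and still no colour has 10.
One more button lands in a colour already at 9, so 85 draws are enough and 84 are not.

85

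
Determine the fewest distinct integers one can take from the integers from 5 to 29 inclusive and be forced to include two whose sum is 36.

15

A set avoiding the sum 36 can contain at most one of each pair {x, 36−x}, plus the 3 elements whose complement lies outside the range or equal to its own complement.
The integers 5, …, 18 (14 of them) are such a set: any two sum to at least 5+6 = 11 and at most 17+18 = 35 < 36.
Any 15th integer completes one of the 11 pairs, so 15 choices force a sum of 36.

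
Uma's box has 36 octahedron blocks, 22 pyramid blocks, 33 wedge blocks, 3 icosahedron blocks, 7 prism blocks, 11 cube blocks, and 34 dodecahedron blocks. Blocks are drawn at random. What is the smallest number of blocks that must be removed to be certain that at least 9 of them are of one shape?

51

Put each drawn block into a box by shape. The largest draw with every box below 9 takes min(count, 8) from each shape; shapes with fewer than 8 contribute all they have.
Σ min(cᵢ, 8) = 8 + 8 + 8 + 3 + 7 + 8 + 8 = 50.
Draw number 50 + 1 = 51 must push one box to 9.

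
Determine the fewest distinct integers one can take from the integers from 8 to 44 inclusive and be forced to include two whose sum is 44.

Group the elements by complementary pair {x, 44−x}: {8,36}, {9,35}, {10,34}, …, giving 14 two-element pairs, the single value 22 (it cannot pair with itself since the integers are distinct), and 8 integers whose partner 44−x falls outside [8,44].
Pigeonhole: treating each of those 23 groups as a pigeonhole, one can pick one integer per group — 23 integers — with no two summing to 44.
The 24th integer lands in an occupied pair, forcing a sum of 44.

24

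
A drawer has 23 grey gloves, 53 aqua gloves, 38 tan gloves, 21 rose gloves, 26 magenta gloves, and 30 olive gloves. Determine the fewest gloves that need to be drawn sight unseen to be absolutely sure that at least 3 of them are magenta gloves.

In the worst case for collecting magenta gloves, every non-magenta glove comes out first.
There are 23 + 53 + 38 + 21 + 30 = 165 non-magenta gloves altogether.
After those, each further glove must be magenta, so 165 + 3 = 168 draws guarantee 3 magenta gloves.

168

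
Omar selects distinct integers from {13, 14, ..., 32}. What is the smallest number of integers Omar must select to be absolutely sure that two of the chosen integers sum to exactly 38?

15

Two chosen integers sum to 38 exactly when both halves of some pair {x, 38−x} with 13 ≤ x ≤ 38−x ≤ 25 are chosen — 6 such pairs.
The remaining 8 elements (those with no distinct partner in range) can never complete a 38-sum, so the worst case takes all of them and one from each pair: 8 + 6 = 14.
By the pigeonhole principle, the 15th integer has to be the second member of some pair, so 14 + 1 = 15.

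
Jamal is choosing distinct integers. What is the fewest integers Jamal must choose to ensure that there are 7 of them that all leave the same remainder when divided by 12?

By pigeonhole, the 12 residue classes mod 12 are the pigeonholes.
With 72 integers one could put 6 in each residue class and have no class reach 7.
The 73rd integer pushes some class to 7, so 12·6 + 1 = 73.

73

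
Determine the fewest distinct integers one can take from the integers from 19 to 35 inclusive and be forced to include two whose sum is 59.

12

Group the elements by complementary pair {x, 59−x}: {24,35}, {25,34}, {26,33}, …, giving 6 two-element pairs and 5 integers whose partner 59−x falls outside [19,35].
Treating each of those 11 groups as a pigeonhole, one can pick one integer per group — 11 integers — with no two summing to 59.
The 12th integer lands in an occupied pair, forcing a sum of 59.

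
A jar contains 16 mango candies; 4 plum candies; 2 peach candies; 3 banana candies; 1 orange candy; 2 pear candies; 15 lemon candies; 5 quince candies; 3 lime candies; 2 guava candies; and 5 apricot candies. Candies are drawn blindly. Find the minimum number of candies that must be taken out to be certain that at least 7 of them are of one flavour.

40

The 11 flavours are the holes; the candies drawn are the pigeons.
To avoid 7 of any one flavour, the worst case takes at most 6 of each flavour, or every candy of a flavour that has fewer than 6.
That gives 6 + 4 + 2 + 3 + 1 + 2 + 6 + 5 + 3 + 2 + 5 = 39 candies with no flavour reaching 7.
The next candy forces some flavour to 7, so 39 + 1 = 40.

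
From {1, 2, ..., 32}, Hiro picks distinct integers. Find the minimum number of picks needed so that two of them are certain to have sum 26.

21

Group the elements by complementary pair {x, 26−x}: {1,25}, {2,24}, {3,23}, …, giving 12 two-element pairs; the single value 13 (it cannot pair with itself since the integers are distinct); and 7 integers whose partner 26−x falls outside [1,32].
By the pigeonhole principle, treating each of those 20 groups as a pigeonhole, one can pick one integer per group — 20 integers — with no two summing to 26.
The 21st integer lands in an occupied pair, forcing a sum of 26.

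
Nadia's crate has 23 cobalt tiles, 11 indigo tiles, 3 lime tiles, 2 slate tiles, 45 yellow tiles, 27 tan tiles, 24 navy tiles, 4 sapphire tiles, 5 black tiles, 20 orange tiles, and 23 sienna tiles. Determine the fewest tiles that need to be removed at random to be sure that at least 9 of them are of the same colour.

An adversary could hand out at most 8 tiles per colour (4 colours run out sooner): 8 + 8 + 3 + 2 + 8 + 8 + 8 + 4 + 5 + 8 + 8 = 70 tiles and still no colour has 9.
Pigeonhole: one more tile lands in a colour already at 8, so 71 draws are enough and 70 are not.

71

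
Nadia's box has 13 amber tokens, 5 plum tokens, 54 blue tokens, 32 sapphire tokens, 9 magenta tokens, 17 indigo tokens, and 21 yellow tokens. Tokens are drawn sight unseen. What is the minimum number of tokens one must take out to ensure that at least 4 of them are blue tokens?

In the worst case for collecting blue tokens, every non-blue token comes out first.
There are 13 + 5 + 32 + 9 + 17 + 21 = 97 non-blue tokens altogether.
After those, each further token must be blue, so 97 + 4 = 101 draws guarantee 4 blue tokens.

101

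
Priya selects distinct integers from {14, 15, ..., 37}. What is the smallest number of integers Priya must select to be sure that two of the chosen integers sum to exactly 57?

16

Group the elements by complementary pair {x, 57−x}: {20,37}, {21,36}, {22,35}, …, giving 9 two-element pairs and 6 integers whose partner 57−x falls outside [14,37].
Treating each of those 15 groups as a pigeonhole, one can pick one integer per group — 15 integers — with no two summing to 57.
The 16th integer lands in an occupied pair, forcing a sum of 57.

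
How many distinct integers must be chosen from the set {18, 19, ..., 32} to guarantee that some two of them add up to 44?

Group the elements by complementary pair {x, 44−x}: {18,26}, {19,25}, {20,24}, …, giving 4 two-element pairs, the single value 22 (it cannot pair with itself since the integers are distinct), and 6 integers whose partner 44−x falls outside [18,32].
Treating each of those 11 groups as a pigeonhole, one can pick one integer per group — 11 integers — with no two summing to 44.
The 12th integer lands in an occupied pair, forcing a sum of 44.

12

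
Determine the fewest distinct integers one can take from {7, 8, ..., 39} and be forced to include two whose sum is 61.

Group the elements by complementary pair {x, 61−x}: {22,39}, {23,38}, {24,37}, …, giving 9 two-element pairs and 15 integers whose partner 61−x falls outside [7,39].
By pigeonhole, treating each of those 24 groups as a pigeonhole, one can pick one integer per group — 24 integers — with no two summing to 61.
The 25th integer lands in an occupied pair, forcing a sum of 61.

25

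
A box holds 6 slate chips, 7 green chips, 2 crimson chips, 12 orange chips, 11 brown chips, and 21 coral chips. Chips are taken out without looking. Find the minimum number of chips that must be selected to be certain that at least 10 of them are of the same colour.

43

An adversary could hand out at most 9 chips per colour (slate, green, crimson run out sooner): 6 + 7 + 2 + 9 + 9 + 9 = 42 chips and still no colour has 10.
Pigeonhole: one more chip lands in a colour already at 9, so 43 draws are enough and 42 are not.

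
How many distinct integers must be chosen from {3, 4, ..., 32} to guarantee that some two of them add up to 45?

21

A set avoiding the sum 45 can contain at most one of each pair {x, 45−x}, plus the 10 elements whose complement lies outside the range.
The integers 3, …, 22 (20 of them) are such a set: any two sum to at least 3+4 = 7 and at most 21+22 = 43 < 45.
Pigeonhole: any 21st integer completes one of the 10 pairs, so 21 choices force a sum of 45.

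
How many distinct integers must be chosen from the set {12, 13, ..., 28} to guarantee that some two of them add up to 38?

Two chosen integers sum to 38 exactly when both halves of some pair {x, 38−x} with 12 ≤ x ≤ 38−x ≤ 26 are chosen — 7 such pairs.
The remaining 3 elements (those with no distinct partner in range) can never complete a 38-sum, so the worst case takes all of them and one from each pair: 3 + 7 = 10.
Pigeonhole: the 11th integer has to be the second member of some pair, so 10 + 1 = 11.

11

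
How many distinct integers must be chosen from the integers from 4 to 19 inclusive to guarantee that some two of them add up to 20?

11

A set avoiding the sum 20 can contain at most one of each pair {x, 20−x}, plus the 4 elements whose complement lies outside the range or equal to its own complement.
The integers 10, …, 19 (10 of them) are such a set: any two sum to at least 10+11 = 21 > 20.
Any 11th integer completes one of the 6 pairs, so 11 choices force a sum of 20.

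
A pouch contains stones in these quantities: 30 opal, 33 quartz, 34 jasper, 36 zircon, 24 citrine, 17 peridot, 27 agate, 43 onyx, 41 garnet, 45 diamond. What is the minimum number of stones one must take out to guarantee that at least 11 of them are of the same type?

An adversary could hand out at most 10 stones per type: 10 + 10 + 10 + 10 + 10 + 10 + 10 + 10 + 10 + 10 = 100 stones and still no type has 11.
One more stone lands in a type already at 10, so 101 draws are enough and 100 are not.

101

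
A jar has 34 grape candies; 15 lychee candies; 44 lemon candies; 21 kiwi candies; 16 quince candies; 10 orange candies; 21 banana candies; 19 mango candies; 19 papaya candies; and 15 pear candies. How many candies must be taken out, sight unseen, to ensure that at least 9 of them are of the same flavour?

An adversary could hand out at most 8 candies per flavour: 8 + 8 + 8 + 8 + 8 + 8 + 8 + 8 + 8 + 8 = 80 candies and still no flavour has 9.
By the pigeonhole principle, one more candy lands in a flavour already at 8, so 81 draws are enough and 80 are not.

81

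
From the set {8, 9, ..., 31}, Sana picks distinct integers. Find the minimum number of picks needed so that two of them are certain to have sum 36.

15

Two chosen integers sum to 36 exactly when both halves of some pair {x, 36−x} with 8 ≤ x ≤ 36−x ≤ 28 are chosen — 10 such pairs.
The remaining 4 elements (those with no distinct partner in range) can never complete a 36-sum, so the worst case takes all of them and one from each pair: 4 + 10 = 14.
The 15th integer has to be the second member of some pair, so 14 + 1 = 15.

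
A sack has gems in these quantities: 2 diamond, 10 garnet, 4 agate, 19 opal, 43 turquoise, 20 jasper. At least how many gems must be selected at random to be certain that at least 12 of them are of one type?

50

The 6 types are the holes; the gems drawn are the pigeons.
To avoid 12 of any one type, the worst case takes at most 11 of each type, or every gem of a type that has fewer than 11.
That gives 2 + 10 + 4 + 11 + 11 + 11 = 49 gems with no type reaching 12.
The next gem forces some type to 12, so 49 + 1 = 50.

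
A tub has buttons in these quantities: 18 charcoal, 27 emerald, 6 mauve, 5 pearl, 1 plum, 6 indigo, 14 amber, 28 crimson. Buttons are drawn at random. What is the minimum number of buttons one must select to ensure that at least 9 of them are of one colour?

51

An adversary could hand out at most 8 buttons per colour (4 colours run out sooner): 8 + 8 + 6 + 5 + 1 + 6 + 8 + 8 = 50 buttons and still no colour has 9.
By the pigeonhole principle, one more button lands in a colour already at 8, so 51 draws are enough and 50 are not.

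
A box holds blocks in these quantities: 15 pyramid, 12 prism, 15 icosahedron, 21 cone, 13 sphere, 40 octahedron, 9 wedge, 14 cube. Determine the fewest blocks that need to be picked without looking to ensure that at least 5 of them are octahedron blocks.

104

In the worst case for collecting octahedron blocks, every non-octahedron block comes out first.
There are 15 + 12 + 15 + 21 + 13 + 9 + 14 = 99 non-octahedron blocks altogether.
After those, each further block must be octahedron, so 99 + 5 = 104 draws guarantee 5 octahedron blocks.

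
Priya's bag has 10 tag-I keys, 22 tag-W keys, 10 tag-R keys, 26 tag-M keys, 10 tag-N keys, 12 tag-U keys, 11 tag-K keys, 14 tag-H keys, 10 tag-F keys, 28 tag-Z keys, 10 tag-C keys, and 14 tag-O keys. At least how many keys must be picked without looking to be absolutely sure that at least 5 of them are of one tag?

An adversary could hand out at most 4 keys per tag: 4 + 4 + 4 + 4 + 4 + 4 + 4 + 4 + 4 + 4 + 4 + 4 = 48 keys and still no tag has 5.
One more key lands in a tag already at 4, so 49 draws are enough and 48 are not.

49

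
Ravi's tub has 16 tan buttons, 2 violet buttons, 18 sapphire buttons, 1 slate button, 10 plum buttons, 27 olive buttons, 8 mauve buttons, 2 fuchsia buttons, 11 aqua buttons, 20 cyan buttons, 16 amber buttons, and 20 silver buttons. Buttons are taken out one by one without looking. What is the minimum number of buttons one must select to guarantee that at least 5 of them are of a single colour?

42

An adversary could hand out at most 4 buttons per colour (violet, slate, fuchsia run out sooner): 4 + 2 + 4 + 1 + 4 + 4 + 4 + 2 + 4 + 4 + 4 + 4 = 41 buttons and still no colour has 5.
By pigeonhole, one more button lands in a colour already at 4, so 42 draws are enough and 41 are not.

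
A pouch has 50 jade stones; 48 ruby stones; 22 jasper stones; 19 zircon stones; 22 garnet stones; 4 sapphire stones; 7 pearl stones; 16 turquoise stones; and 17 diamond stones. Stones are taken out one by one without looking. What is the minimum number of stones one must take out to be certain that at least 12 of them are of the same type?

89

An adversary could hand out at most 11 stones per type (sapphire, pearl run out sooner): 11 + 11 + 11 + 11 + 11 + 4 + 7 + 11 + 11 = 88 stones and still no type has 12.
One more stone lands in a type already at 11, so 89 draws are enough and 88 are not.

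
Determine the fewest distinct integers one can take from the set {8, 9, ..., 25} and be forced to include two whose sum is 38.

13

Two chosen integers sum to 38 exactly when both halves of some pair {x, 38−x} with 13 ≤ x ≤ 38−x ≤ 25 are chosen — 6 such pairs.
The remaining 6 elements (those with no distinct partner in range) can never complete a 38-sum, so the worst case takes all of them and one from each pair: 6 + 6 = 12.
By pigeonhole, the 13th integer has to be the second member of some pair, so 12 + 1 = 13.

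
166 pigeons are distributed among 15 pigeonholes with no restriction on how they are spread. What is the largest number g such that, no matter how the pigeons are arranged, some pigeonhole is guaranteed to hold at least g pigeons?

By the pigeonhole principle, the 15 pigeonholes are the holes and the 166 pigeons are the pigeons.
If every pigeonhole held at most 11 pigeons, the total would be at most 15 × 11 = 165, which is less than 166.
So some pigeonhole holds at least ⌈166/15⌉ = 12 pigeons.

12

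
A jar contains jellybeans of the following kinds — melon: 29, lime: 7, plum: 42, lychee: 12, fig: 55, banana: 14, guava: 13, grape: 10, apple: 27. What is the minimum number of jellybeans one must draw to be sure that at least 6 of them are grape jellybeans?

In the worst case for collecting grape jellybeans, every non-grape jellybean comes out first.
There are 29 + 7 + 42 + 12 + 55 + 14 + 13 + 27 = 199 non-grape jellybeans altogether.
After those, each further jellybean must be grape, so 199 + 6 = 205 draws guarantee 6 grape jellybeans.

205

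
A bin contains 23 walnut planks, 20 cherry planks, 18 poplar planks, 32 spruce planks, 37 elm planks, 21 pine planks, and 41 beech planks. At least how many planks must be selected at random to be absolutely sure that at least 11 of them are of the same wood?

The 7 woods are the holes; the planks drawn are the pigeons.
To avoid 11 of any one wood, the worst case takes at most 10 of each wood.
That gives 10 + 10 + 10 + 10 + 10 + 10 + 10 = 70 planks with no wood reaching 11.
The next plank forces some wood to 11, so 70 + 1 = 71.

71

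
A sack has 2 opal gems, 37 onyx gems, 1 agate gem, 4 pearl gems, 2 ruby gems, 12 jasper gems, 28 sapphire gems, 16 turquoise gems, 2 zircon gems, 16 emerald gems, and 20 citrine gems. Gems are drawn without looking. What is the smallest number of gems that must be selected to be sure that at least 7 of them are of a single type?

Put each drawn gem into a box by type. The largest draw with every box below 7 takes min(count, 6) from each type; types with fewer than 6 contribute all they have.
Σ min(cᵢ, 6) = 2 + 6 + 1 + 4 + 2 + 6 + 6 + 6 + 2 + 6 + 6 = 47.
Draw number 47 + 1 = 48 must push one box to 7.

48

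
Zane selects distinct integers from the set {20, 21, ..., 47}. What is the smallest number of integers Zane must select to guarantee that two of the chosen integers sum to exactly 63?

Two chosen integers sum to 63 exactly when both halves of some pair {x, 63−x} with 20 ≤ x ≤ 63−x ≤ 43 are chosen — 12 such pairs.
The remaining 4 elements (those with no distinct partner in range) can never complete a 63-sum, so the worst case takes all of them and one from each pair: 4 + 12 = 16.
The 17th integer has to be the second member of some pair, so 16 + 1 = 17.

17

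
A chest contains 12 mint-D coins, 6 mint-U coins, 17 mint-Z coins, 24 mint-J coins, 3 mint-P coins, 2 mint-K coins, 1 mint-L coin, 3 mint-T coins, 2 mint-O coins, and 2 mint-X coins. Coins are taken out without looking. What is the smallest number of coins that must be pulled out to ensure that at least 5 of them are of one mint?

30

The 10 mints are the holes; the coins drawn are the pigeons.
To avoid 5 of any one mint, the worst case takes at most 4 of each mint, or every coin of a mint that has fewer than 4.
That gives 4 + 4 + 4 + 4 + 3 + 2 + 1 + 3 + 2 + 2 = 29 coins with no mint reaching 5.
The next coin forces some mint to 5, so 29 + 1 = 30.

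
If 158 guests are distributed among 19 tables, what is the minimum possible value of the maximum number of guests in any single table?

9

By pigeonhole, the 19 tables are the holes and the 158 guests are the pigeons.
If every table held at most 8 guests, the total would be at most 19 × 8 = 152, which is less than 158.
So some table holds at least ⌈158/19⌉ = 9 guests.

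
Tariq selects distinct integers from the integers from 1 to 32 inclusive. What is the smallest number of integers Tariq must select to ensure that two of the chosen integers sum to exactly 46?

24

A set avoiding the sum 46 can contain at most one of each pair {x, 46−x}, plus the 14 elements whose complement lies outside the range or equal to its own complement.
The integers 1, …, 23 (23 of them) are such a set: any two sum to at least 1+2 = 3 and at most 22+23 = 45 < 46.
By the pigeonhole principle, any 24th integer completes one of the 9 pairs, so 24 choices force a sum of 46.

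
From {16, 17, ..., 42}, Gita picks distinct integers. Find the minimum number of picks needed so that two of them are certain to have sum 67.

Group the elements by complementary pair {x, 67−x}: {25,42}, {26,41}, {27,40}, …, giving 9 two-element pairs and 9 integers whose partner 67−x falls outside [16,42].
Treating each of those 18 groups as a pigeonhole, one can pick one integer per group — 18 integers — with no two summing to 67.
The 19th integer lands in an occupied pair, forcing a sum of 67.

19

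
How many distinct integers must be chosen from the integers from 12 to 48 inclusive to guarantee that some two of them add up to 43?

28

Group the elements by complementary pair {x, 43−x}: {12,31}, {13,30}, {14,29}, …, giving 10 two-element pairs and 17 integers whose partner 43−x falls outside [12,48].
By pigeonhole, treating each of those 27 groups as a pigeonhole, one can pick one integer per group — 27 integers — with no two summing to 43.
The 28th integer lands in an occupied pair, forcing a sum of 43.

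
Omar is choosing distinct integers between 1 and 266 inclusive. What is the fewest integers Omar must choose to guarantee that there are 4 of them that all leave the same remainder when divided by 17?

52

The 17 residue classes mod 17 are the pigeonholes.
With 51 integers one could put 3 in each residue class and have no class reach 4.
The 52nd integer pushes some class to 4, so 17·3 + 1 = 52.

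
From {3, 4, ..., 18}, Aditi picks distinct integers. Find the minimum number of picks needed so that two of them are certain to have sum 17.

A set avoiding the sum 17 can contain at most one of each pair {x, 17−x}, plus the 4 elements whose complement lies outside the range.
The integers 9, …, 18 (10 of them) are such a set: any two sum to at least 9+10 = 19 > 17.
Pigeonhole: any 11th integer completes one of the 6 pairs, so 11 choices force a sum of 17.

11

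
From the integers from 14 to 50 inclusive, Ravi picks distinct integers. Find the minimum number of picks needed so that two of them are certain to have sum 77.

26

Two chosen integers sum to 77 exactly when both halves of some pair {x, 77−x} with 27 ≤ x ≤ 77−x ≤ 50 are chosen — 12 such pairs.
The remaining 13 elements (those with no distinct partner in range) can never complete a 77-sum, so the worst case takes all of them and one from each pair: 13 + 12 = 25.
By pigeonhole, the 26th integer has to be the second member of some pair, so 25 + 1 = 26.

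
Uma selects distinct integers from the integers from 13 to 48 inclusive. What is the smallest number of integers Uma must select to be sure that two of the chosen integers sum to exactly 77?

27

Two chosen integers sum to 77 exactly when both halves of some pair {x, 77−x} with 29 ≤ x ≤ 77−x ≤ 48 are chosen — 10 such pairs.
The remaining 16 elements (those with no distinct partner in range) can never complete a 77-sum, so the worst case takes all of them and one from each pair: 16 + 10 = 26.
The 27th integer has to be the second member of some pair, so 26 + 1 = 27.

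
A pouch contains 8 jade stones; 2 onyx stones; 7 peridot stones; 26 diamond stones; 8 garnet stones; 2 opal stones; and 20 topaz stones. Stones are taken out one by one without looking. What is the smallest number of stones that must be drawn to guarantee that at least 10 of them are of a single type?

Put each drawn stone into a box by type. The largest draw with every box below 10 takes min(count, 9) from each type; types with fewer than 9 contribute all they have.
Σ min(cᵢ, 9) = 8 + 2 + 7 + 9 + 8 + 2 + 9 = 45.
Draw number 45 + 1 = 46 must push one box to 10.

46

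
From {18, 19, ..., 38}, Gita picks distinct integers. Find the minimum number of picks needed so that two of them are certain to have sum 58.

Two chosen integers sum to 58 exactly when both halves of some pair {x, 58−x} with 20 ≤ x ≤ 58−x ≤ 38 are chosen — 9 such pairs.
The remaining 3 elements (those with no distinct partner in range) can never complete a 58-sum, so the worst case takes all of them and one from each pair: 3 + 9 = 12.
By pigeonhole, the 13th integer has to be the second member of some pair, so 12 + 1 = 13.

13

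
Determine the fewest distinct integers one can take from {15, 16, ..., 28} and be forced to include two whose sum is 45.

Two chosen integers sum to 45 exactly when both halves of some pair {x, 45−x} with 17 ≤ x ≤ 45−x ≤ 28 are chosen — 6 such pairs.
The remaining 2 elements (those with no distinct partner in range) can never complete a 45-sum, so the worst case takes all of them and one from each pair: 2 + 6 = 8.
By pigeonhole, the 9th integer has to be the second member of some pair, so 8 + 1 = 9.

9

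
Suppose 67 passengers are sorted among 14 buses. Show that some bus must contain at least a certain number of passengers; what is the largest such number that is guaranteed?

Pigeonhole: the 14 buses are the holes and the 67 passengers are the pigeons.
If every bus held at most 4 passengers, the total would be at most 14 × 4 = 56, which is less than 67.
So some bus holds at least ⌈67/14⌉ = 5 passengers.

5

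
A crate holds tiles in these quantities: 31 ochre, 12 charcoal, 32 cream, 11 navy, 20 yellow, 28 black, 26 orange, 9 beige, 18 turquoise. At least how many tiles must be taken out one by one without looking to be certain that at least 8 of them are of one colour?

An adversary could hand out at most 7 tiles per colour: 7 + 7 + 7 + 7 + 7 + 7 + 7 + 7 + 7 = 63 tiles and still no colour has 8.
Pigeonhole: one more tile lands in a colour already at 7, so 64 draws are enough and 63 are not.

64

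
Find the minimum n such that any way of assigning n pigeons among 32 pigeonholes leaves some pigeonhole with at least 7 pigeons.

193

With 192 pigeons one could put exactly 6 in each of the 32 pigeonholes, and no pigeonhole would reach 7.
One more pigeon must land in a pigeonhole that already has 6, giving it 7.
So 32 × 6 + 1 = 193 pigeons are required.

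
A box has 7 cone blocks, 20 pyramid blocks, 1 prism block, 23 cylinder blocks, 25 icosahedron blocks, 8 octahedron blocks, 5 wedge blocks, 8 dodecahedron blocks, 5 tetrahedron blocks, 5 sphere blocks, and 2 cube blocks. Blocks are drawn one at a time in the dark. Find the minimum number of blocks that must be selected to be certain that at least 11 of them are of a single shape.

72

By pigeonhole, the 11 shapes are the holes; the blocks drawn are the pigeons.
To avoid 11 of any one shape, the worst case takes at most 10 of each shape, or every block of a shape that has fewer than 10.
That gives 7 + 10 + 1 + 10 + 10 + 8 + 5 + 8 + 5 + 5 + 2 = 71 blocks with no shape reaching 11.
The next block forces some shape to 11, so 71 + 1 = 72.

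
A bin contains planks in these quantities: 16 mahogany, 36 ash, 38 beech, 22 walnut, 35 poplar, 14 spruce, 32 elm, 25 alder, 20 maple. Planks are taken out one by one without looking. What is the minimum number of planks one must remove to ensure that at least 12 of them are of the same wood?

100

Put each drawn plank into a box by wood. The largest draw with every box below 12 takes min(count, 11) from each wood.
Σ min(cᵢ, 11) = 11 + 11 + 11 + 11 + 11 + 11 + 11 + 11 + 11 = 99.
Draw number 99 + 1 = 100 must push one box to 12.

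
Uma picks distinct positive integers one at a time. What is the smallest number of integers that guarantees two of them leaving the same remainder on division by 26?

27

By pigeonhole, the 26 residue classes mod 26 are the pigeonholes.
With 26 integers one could put 1 in each residue class and have no class reach 2.
The 27th integer pushes some class to 2, so 26·1 + 1 = 27.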